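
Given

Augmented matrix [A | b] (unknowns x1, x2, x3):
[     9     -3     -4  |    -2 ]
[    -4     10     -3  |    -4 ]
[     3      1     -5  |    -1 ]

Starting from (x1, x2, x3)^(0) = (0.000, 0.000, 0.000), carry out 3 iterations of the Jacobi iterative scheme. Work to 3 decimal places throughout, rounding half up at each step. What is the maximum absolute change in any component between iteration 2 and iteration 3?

0.104

Iteration 1:
  x1 = (-2 - (-3)·0.000 - (-4)·0.000) / (9) = -0.222
  x2 = (-4 - (-4)·0.000 - (-3)·0.000) / (10) = -0.400
  x3 = (-1 - (3)·0.000 - (1)·0.000) / (-5) = 0.200
Iteration 2:
  x1 = (-2 - (-3)·-0.400 - (-4)·0.200) / (9) = -0.267
  x2 = (-4 - (-4)·-0.222 - (-3)·0.200) / (10) = -0.429
  x3 = (-1 - (3)·-0.222 - (1)·-0.400) / (-5) = -0.013
Iteration 3:
  x1 = (-2 - (-3)·-0.429 - (-4)·-0.013) / (9) = -0.371
  x2 = (-4 - (-4)·-0.267 - (-3)·-0.013) / (10) = -0.511
  x3 = (-1 - (3)·-0.267 - (1)·-0.429) / (-5) = -0.046
Change: (-0.104, -0.082, -0.033) → max |·| = 0.104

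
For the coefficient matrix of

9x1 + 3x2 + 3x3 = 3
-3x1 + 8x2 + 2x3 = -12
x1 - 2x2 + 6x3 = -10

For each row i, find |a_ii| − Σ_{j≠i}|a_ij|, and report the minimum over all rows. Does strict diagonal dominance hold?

row 1: |9| − (3+3) = 3
row 2: |8| − (3+2) = 3
row 3: |6| − (1+2) = 3
minimum over rows = 3 → strictly diagonally dominant (convergence guaranteed)

3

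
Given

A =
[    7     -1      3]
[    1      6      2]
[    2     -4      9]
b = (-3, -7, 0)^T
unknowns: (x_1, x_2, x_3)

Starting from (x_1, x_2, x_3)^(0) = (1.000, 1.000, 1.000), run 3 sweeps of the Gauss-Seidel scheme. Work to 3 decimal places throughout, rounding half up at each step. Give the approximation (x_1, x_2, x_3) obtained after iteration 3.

(-0.425, -0.988, -0.345)

Iteration 1:
  x_1 = (-3 - (-1)·1.000 - (3)·1.000) / (7) = -0.714
  x_2 = (-7 - (1)·-0.714 - (2)·1.000) / (6) = -1.381
  x_3 = (0 - (2)·-0.714 - (-4)·-1.381) / (9) = -0.455
Iteration 2:
  x_1 = (-3 - (-1)·-1.381 - (3)·-0.455) / (7) = -0.431
  x_2 = (-7 - (1)·-0.431 - (2)·-0.455) / (6) = -0.943
  x_3 = (0 - (2)·-0.431 - (-4)·-0.943) / (9) = -0.323
Iteration 3:
  x_1 = (-3 - (-1)·-0.943 - (3)·-0.323) / (7) = -0.425
  x_2 = (-7 - (1)·-0.425 - (2)·-0.323) / (6) = -0.988
  x_3 = (0 - (2)·-0.425 - (-4)·-0.988) / (9) = -0.345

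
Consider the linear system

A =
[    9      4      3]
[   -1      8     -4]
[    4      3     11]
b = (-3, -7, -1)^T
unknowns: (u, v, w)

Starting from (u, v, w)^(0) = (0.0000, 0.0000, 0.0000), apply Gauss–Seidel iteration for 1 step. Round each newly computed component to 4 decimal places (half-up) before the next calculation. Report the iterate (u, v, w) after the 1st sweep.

Iteration 1:
  u = (-3 - (4)·0.0000 - (3)·0.0000) / (9) = -0.3333
  v = (-7 - (-1)·-0.3333 - (-4)·0.0000) / (8) = -0.9167
  w = (-1 - (4)·-0.3333 - (3)·-0.9167) / (11) = 0.2803

(-0.3333, -0.9167, 0.2803)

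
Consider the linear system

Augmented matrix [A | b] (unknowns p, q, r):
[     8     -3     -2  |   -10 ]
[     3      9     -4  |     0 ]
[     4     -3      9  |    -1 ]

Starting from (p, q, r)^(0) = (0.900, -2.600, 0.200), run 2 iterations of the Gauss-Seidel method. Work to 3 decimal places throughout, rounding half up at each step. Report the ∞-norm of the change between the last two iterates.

Iteration 1:
  p = (-10 - (-3)·-2.600 - (-2)·0.200) / (8) = -2.175
  q = (0 - (3)·-2.175 - (-4)·0.200) / (9) = 0.814
  r = (-1 - (4)·-2.175 - (-3)·0.814) / (9) = 1.127
Iteration 2:
  p = (-10 - (-3)·0.814 - (-2)·1.127) / (8) = -0.663
  q = (0 - (3)·-0.663 - (-4)·1.127) / (9) = 0.722
  r = (-1 - (4)·-0.663 - (-3)·0.722) / (9) = 0.424
Change: (1.512, -0.092, -0.703) → max |·| = 1.512

1.512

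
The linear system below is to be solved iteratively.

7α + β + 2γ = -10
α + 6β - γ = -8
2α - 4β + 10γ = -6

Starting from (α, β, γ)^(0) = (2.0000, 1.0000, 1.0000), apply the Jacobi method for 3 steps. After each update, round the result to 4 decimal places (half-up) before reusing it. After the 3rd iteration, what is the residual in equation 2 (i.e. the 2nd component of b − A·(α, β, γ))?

-0.0240

Iteration 1:
  α = (-10 - (1)·1.0000 - (2)·1.0000) / (7) = -1.8571
  β = (-8 - (1)·2.0000 - (-1)·1.0000) / (6) = -1.5000
  γ = (-6 - (2)·2.0000 - (-4)·1.0000) / (10) = -0.6000
Iteration 2:
  α = (-10 - (1)·-1.5000 - (2)·-0.6000) / (7) = -1.0429
  β = (-8 - (1)·-1.8571 - (-1)·-0.6000) / (6) = -1.1238
  γ = (-6 - (2)·-1.8571 - (-4)·-1.5000) / (10) = -0.8286
Iteration 3:
  α = (-10 - (1)·-1.1238 - (2)·-0.8286) / (7) = -1.0313
  β = (-8 - (1)·-1.0429 - (-1)·-0.8286) / (6) = -1.2976
  γ = (-6 - (2)·-1.0429 - (-4)·-1.1238) / (10) = -0.8409
Residual b − A·x = (0.1985, -0.0240, -0.7188)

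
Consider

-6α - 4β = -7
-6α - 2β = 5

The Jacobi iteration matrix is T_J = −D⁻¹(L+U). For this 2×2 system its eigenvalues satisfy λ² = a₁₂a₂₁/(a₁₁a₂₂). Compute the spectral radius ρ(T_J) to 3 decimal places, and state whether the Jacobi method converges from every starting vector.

1.414

a₁₂a₂₁/(a₁₁a₂₂) = (-4)·(-6) / ((-6)·(-2)) = 2.000000
ρ = √|2.000000| = √2.000000 = 1.414
ρ > 1, so Jacobi diverges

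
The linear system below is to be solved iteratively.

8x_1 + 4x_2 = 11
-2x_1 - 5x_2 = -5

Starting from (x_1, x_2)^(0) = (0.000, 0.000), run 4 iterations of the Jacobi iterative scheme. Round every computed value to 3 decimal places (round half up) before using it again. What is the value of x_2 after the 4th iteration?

Iteration 1:
  x_1 = (11 - (4)·0.000) / (8) = 1.375
  x_2 = (-5 - (-2)·0.000) / (-5) = 1.000
Iteration 2:
  x_1 = (11 - (4)·1.000) / (8) = 0.875
  x_2 = (-5 - (-2)·1.375) / (-5) = 0.450
Iteration 3:
  x_1 = (11 - (4)·0.450) / (8) = 1.150
  x_2 = (-5 - (-2)·0.875) / (-5) = 0.650
Iteration 4:
  x_1 = (11 - (4)·0.650) / (8) = 1.050
  x_2 = (-5 - (-2)·1.150) / (-5) = 0.540

0.540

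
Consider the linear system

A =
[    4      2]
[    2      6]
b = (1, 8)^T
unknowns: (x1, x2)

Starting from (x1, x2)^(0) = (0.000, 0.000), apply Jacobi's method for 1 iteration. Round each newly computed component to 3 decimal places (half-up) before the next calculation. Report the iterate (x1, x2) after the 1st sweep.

Iteration 1:
  x1 = (1 - (2)·0.000) / (4) = 0.250
  x2 = (8 - (2)·0.000) / (6) = 1.333

(0.250, 1.333)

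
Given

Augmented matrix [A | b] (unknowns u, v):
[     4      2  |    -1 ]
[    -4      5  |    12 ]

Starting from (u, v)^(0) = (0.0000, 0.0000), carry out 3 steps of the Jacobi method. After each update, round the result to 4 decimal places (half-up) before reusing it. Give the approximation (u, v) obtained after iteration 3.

(-1.3500, 1.2400)

Iteration 1:
  u = (-1 - (2)·0.0000) / (4) = -0.2500
  v = (12 - (-4)·0.0000) / (5) = 2.4000
Iteration 2:
  u = (-1 - (2)·2.4000) / (4) = -1.4500
  v = (12 - (-4)·-0.2500) / (5) = 2.2000
Iteration 3:
  u = (-1 - (2)·2.2000) / (4) = -1.3500
  v = (12 - (-4)·-1.4500) / (5) = 1.2400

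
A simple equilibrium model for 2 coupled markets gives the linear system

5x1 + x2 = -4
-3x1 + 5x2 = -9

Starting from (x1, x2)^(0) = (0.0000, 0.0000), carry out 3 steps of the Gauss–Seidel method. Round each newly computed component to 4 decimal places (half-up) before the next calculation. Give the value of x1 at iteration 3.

Iteration 1:
  x1 = (-4 - (1)·0.0000) / (5) = -0.8000
  x2 = (-9 - (-3)·-0.8000) / (5) = -2.2800
Iteration 2:
  x1 = (-4 - (1)·-2.2800) / (5) = -0.3440
  x2 = (-9 - (-3)·-0.3440) / (5) = -2.0064
Iteration 3:
  x1 = (-4 - (1)·-2.0064) / (5) = -0.3987
  x2 = (-9 - (-3)·-0.3987) / (5) = -2.0392

-0.3987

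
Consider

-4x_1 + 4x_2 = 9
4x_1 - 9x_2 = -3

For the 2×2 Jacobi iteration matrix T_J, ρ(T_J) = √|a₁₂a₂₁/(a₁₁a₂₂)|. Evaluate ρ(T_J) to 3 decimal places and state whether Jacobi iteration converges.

a₁₂a₂₁/(a₁₁a₂₂) = (4)·(4) / ((-4)·(-9)) = 0.444444
ρ = √|0.444444| = √0.444444 = 0.667
ρ < 1, so Jacobi converges

0.667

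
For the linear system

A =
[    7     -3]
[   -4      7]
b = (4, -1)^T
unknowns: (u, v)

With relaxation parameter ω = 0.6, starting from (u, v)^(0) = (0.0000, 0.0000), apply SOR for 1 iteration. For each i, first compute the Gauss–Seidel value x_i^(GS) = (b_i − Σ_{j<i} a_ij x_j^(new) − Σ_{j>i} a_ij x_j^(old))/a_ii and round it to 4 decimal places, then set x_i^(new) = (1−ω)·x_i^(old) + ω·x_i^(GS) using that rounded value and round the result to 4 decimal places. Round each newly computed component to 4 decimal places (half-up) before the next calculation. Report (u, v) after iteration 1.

Iteration 1:
  u: GS value = (4 - (-3)·0.0000) / (7) = 0.5714;  u ← (1−ω)·0.0000 + ω·0.5714 = 0.3428
  v: GS value = (-1 - (-4)·0.3428) / (7) = 0.0530;  v ← (1−ω)·0.0000 + ω·0.0530 = 0.0318

(0.3428, 0.0318)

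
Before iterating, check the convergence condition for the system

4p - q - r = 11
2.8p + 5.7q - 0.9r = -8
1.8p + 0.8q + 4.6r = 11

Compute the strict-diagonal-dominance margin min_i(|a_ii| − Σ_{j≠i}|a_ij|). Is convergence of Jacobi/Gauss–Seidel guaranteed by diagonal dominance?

row 1: |4| − (1+1) = 2
row 2: |5.7| − (2.8+0.9) = 2
row 3: |4.6| − (1.8+0.8) = 2
minimum over rows = 2 → strictly diagonally dominant (convergence guaranteed)

2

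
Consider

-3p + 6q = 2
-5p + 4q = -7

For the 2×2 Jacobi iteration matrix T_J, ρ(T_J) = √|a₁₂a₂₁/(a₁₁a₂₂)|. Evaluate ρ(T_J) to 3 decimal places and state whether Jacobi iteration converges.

a₁₂a₂₁/(a₁₁a₂₂) = (6)·(-5) / ((-3)·(4)) = 2.500000
ρ = √|2.500000| = √2.500000 = 1.581
ρ > 1, so Jacobi diverges

1.581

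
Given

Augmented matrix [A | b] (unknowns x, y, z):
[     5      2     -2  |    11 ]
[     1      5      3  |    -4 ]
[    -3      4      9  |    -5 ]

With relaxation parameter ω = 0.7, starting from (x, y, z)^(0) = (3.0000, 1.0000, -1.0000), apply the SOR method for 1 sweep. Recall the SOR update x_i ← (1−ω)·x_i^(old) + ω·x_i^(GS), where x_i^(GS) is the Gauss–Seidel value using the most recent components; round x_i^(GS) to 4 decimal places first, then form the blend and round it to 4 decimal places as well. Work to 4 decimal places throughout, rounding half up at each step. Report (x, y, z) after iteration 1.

Iteration 1:
  x: GS value = (11 - (2)·1.0000 - (-2)·-1.0000) / (5) = 1.4000;  x ← (1−ω)·3.0000 + ω·1.4000 = 1.8800
  y: GS value = (-4 - (1)·1.8800 - (3)·-1.0000) / (5) = -0.5760;  y ← (1−ω)·1.0000 + ω·-0.5760 = -0.1032
  z: GS value = (-5 - (-3)·1.8800 - (4)·-0.1032) / (9) = 0.1170;  z ← (1−ω)·-1.0000 + ω·0.1170 = -0.2181

(1.8800, -0.1032, -0.2181)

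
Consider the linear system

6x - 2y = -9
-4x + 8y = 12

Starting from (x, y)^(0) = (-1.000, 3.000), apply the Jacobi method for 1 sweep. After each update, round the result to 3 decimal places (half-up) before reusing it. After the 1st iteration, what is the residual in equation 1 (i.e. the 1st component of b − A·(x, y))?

Iteration 1:
  x = (-9 - (-2)·3.000) / (6) = -0.500
  y = (12 - (-4)·-1.000) / (8) = 1.000
Residual b − A·x = (-4.000, 2.000)

-4.000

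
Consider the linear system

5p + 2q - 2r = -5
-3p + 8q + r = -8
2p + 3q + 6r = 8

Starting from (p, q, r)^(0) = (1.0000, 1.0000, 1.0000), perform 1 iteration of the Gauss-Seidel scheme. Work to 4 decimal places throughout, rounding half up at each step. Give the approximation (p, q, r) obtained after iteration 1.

Iteration 1:
  p = (-5 - (2)·1.0000 - (-2)·1.0000) / (5) = -1.0000
  q = (-8 - (-3)·-1.0000 - (1)·1.0000) / (8) = -1.5000
  r = (8 - (2)·-1.0000 - (3)·-1.5000) / (6) = 2.4167

(-1.0000, -1.5000, 2.4167)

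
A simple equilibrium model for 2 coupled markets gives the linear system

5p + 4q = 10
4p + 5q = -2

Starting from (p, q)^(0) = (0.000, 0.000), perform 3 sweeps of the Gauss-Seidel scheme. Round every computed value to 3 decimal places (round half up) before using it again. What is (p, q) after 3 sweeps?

Iteration 1:
  p = (10 - (4)·0.000) / (5) = 2.000
  q = (-2 - (4)·2.000) / (5) = -2.000
Iteration 2:
  p = (10 - (4)·-2.000) / (5) = 3.600
  q = (-2 - (4)·3.600) / (5) = -3.280
Iteration 3:
  p = (10 - (4)·-3.280) / (5) = 4.624
  q = (-2 - (4)·4.624) / (5) = -4.099

(4.624, -4.099)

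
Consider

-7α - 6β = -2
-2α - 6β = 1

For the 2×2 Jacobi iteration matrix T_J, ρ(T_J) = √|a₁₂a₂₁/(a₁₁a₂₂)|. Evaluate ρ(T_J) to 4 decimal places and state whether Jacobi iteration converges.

a₁₂a₂₁/(a₁₁a₂₂) = (-6)·(-2) / ((-7)·(-6)) = 0.285714
ρ = √|0.285714| = √0.285714 = 0.5345
ρ < 1, so Jacobi converges

0.5345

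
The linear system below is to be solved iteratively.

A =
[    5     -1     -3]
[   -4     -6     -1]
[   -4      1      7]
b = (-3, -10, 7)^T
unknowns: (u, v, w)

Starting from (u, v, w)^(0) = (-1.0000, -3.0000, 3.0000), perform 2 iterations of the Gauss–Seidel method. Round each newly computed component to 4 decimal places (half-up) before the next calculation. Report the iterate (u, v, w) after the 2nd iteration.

Iteration 1:
  u = (-3 - (-1)·-3.0000 - (-3)·3.0000) / (5) = 0.6000
  v = (-10 - (-4)·0.6000 - (-1)·3.0000) / (-6) = 0.7667
  w = (7 - (-4)·0.6000 - (1)·0.7667) / (7) = 1.2333
Iteration 2:
  u = (-3 - (-1)·0.7667 - (-3)·1.2333) / (5) = 0.2933
  v = (-10 - (-4)·0.2933 - (-1)·1.2333) / (-6) = 1.2656
  w = (7 - (-4)·0.2933 - (1)·1.2656) / (7) = 0.9868

(0.2933, 1.2656, 0.9868)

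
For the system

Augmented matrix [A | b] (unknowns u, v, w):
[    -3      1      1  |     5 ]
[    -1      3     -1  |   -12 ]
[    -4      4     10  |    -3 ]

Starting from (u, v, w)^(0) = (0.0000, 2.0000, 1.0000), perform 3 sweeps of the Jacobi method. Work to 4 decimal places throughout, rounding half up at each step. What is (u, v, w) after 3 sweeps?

Iteration 1:
  u = (5 - (1)·2.0000 - (1)·1.0000) / (-3) = -0.6667
  v = (-12 - (-1)·0.0000 - (-1)·1.0000) / (3) = -3.6667
  w = (-3 - (-4)·0.0000 - (4)·2.0000) / (10) = -1.1000
Iteration 2:
  u = (5 - (1)·-3.6667 - (1)·-1.1000) / (-3) = -3.2556
  v = (-12 - (-1)·-0.6667 - (-1)·-1.1000) / (3) = -4.5889
  w = (-3 - (-4)·-0.6667 - (4)·-3.6667) / (10) = 0.9000
Iteration 3:
  u = (5 - (1)·-4.5889 - (1)·0.9000) / (-3) = -2.8963
  v = (-12 - (-1)·-3.2556 - (-1)·0.9000) / (3) = -4.7852
  w = (-3 - (-4)·-3.2556 - (4)·-4.5889) / (10) = 0.2333

(-2.8963, -4.7852, 0.2333)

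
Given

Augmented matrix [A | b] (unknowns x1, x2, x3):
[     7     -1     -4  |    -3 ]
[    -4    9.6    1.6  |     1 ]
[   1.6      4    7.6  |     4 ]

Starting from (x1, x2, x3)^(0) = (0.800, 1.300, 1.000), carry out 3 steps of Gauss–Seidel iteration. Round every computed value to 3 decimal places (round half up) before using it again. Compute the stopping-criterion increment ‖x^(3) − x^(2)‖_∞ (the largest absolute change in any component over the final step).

Iteration 1:
  x1 = (-3 - (-1)·1.300 - (-4)·1.000) / (7) = 0.329
  x2 = (1 - (-4)·0.329 - (1.6)·1.000) / (9.6) = 0.075
  x3 = (4 - (1.6)·0.329 - (4)·0.075) / (7.6) = 0.418
Iteration 2:
  x1 = (-3 - (-1)·0.075 - (-4)·0.418) / (7) = -0.179
  x2 = (1 - (-4)·-0.179 - (1.6)·0.418) / (9.6) = -0.040
  x3 = (4 - (1.6)·-0.179 - (4)·-0.040) / (7.6) = 0.585
Iteration 3:
  x1 = (-3 - (-1)·-0.040 - (-4)·0.585) / (7) = -0.100
  x2 = (1 - (-4)·-0.100 - (1.6)·0.585) / (9.6) = -0.035
  x3 = (4 - (1.6)·-0.100 - (4)·-0.035) / (7.6) = 0.566
Change: (0.079, 0.005, -0.019) → max |·| = 0.079

0.079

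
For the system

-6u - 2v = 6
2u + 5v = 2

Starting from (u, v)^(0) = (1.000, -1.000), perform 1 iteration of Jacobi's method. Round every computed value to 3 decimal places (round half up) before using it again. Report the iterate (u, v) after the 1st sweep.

(-0.667, 0.000)

Iteration 1:
  u = (6 - (-2)·-1.000) / (-6) = -0.667
  v = (2 - (2)·1.000) / (5) = 0.000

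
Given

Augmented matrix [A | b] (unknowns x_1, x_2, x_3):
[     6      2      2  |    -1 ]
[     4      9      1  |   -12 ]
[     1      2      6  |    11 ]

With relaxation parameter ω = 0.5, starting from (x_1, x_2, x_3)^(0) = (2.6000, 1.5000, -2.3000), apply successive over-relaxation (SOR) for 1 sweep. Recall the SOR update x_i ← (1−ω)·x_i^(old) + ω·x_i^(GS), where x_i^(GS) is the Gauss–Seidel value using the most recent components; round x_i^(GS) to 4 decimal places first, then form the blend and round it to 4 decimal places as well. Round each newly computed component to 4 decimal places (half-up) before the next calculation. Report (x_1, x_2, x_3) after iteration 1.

(1.3500, -0.0889, -0.3310)

Iteration 1:
  x_1: GS value = (-1 - (2)·1.5000 - (2)·-2.3000) / (6) = 0.1000;  x_1 ← (1−ω)·2.6000 + ω·0.1000 = 1.3500
  x_2: GS value = (-12 - (4)·1.3500 - (1)·-2.3000) / (9) = -1.6778;  x_2 ← (1−ω)·1.5000 + ω·-1.6778 = -0.0889
  x_3: GS value = (11 - (1)·1.3500 - (2)·-0.0889) / (6) = 1.6380;  x_3 ← (1−ω)·-2.3000 + ω·1.6380 = -0.3310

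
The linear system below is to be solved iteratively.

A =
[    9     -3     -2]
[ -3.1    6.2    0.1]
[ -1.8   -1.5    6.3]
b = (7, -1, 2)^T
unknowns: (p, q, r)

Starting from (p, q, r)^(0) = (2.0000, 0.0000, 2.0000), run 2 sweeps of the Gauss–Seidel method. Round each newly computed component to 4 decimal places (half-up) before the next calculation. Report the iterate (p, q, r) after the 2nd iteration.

(1.0872, 0.3700, 0.7162)

Iteration 1:
  p = (7 - (-3)·0.0000 - (-2)·2.0000) / (9) = 1.2222
  q = (-1 - (-3.1)·1.2222 - (0.1)·2.0000) / (6.2) = 0.4176
  r = (2 - (-1.8)·1.2222 - (-1.5)·0.4176) / (6.3) = 0.7661
Iteration 2:
  p = (7 - (-3)·0.4176 - (-2)·0.7661) / (9) = 1.0872
  q = (-1 - (-3.1)·1.0872 - (0.1)·0.7661) / (6.2) = 0.3700
  r = (2 - (-1.8)·1.0872 - (-1.5)·0.3700) / (6.3) = 0.7162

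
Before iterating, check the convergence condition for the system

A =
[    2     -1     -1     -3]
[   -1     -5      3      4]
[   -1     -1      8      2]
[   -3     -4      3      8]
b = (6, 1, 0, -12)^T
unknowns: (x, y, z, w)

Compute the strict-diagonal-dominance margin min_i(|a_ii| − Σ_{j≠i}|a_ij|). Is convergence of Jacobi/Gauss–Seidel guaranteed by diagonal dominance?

-3

row 1: |2| − (1+1+3) = -3
row 2: |-5| − (1+3+4) = -3
row 3: |8| − (1+1+2) = 4
row 4: |8| − (3+4+3) = -2
minimum over rows = -3 → not strictly diagonally dominant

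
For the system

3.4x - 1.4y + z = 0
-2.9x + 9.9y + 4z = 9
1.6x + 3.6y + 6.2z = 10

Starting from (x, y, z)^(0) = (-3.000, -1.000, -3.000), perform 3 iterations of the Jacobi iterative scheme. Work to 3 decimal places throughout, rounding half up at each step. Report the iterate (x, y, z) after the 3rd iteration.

Iteration 1:
  x = (0 - (-1.4)·-1.000 - (1)·-3.000) / (3.4) = 0.471
  y = (9 - (-2.9)·-3.000 - (4)·-3.000) / (9.9) = 1.242
  z = (10 - (1.6)·-3.000 - (3.6)·-1.000) / (6.2) = 2.968
Iteration 2:
  x = (0 - (-1.4)·1.242 - (1)·2.968) / (3.4) = -0.362
  y = (9 - (-2.9)·0.471 - (4)·2.968) / (9.9) = -0.152
  z = (10 - (1.6)·0.471 - (3.6)·1.242) / (6.2) = 0.770
Iteration 3:
  x = (0 - (-1.4)·-0.152 - (1)·0.770) / (3.4) = -0.289
  y = (9 - (-2.9)·-0.362 - (4)·0.770) / (9.9) = 0.492
  z = (10 - (1.6)·-0.362 - (3.6)·-0.152) / (6.2) = 1.795

(-0.289, 0.492, 1.795)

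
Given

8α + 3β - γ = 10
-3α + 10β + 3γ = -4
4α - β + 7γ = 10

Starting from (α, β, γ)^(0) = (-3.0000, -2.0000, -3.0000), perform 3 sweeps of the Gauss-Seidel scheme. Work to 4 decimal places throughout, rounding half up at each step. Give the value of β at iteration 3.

Iteration 1:
  α = (10 - (3)·-2.0000 - (-1)·-3.0000) / (8) = 1.6250
  β = (-4 - (-3)·1.6250 - (3)·-3.0000) / (10) = 0.9875
  γ = (10 - (4)·1.6250 - (-1)·0.9875) / (7) = 0.6411
Iteration 2:
  α = (10 - (3)·0.9875 - (-1)·0.6411) / (8) = 0.9598
  β = (-4 - (-3)·0.9598 - (3)·0.6411) / (10) = -0.3044
  γ = (10 - (4)·0.9598 - (-1)·-0.3044) / (7) = 0.8366
Iteration 3:
  α = (10 - (3)·-0.3044 - (-1)·0.8366) / (8) = 1.4687
  β = (-4 - (-3)·1.4687 - (3)·0.8366) / (10) = -0.2104
  γ = (10 - (4)·1.4687 - (-1)·-0.2104) / (7) = 0.5593

-0.2104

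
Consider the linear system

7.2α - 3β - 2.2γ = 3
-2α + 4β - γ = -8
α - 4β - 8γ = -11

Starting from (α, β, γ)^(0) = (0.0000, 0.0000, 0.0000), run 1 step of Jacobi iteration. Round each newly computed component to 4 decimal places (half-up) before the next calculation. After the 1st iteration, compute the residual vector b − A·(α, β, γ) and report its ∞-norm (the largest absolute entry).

8.4167

Iteration 1:
  α = (3 - (-3)·0.0000 - (-2.2)·0.0000) / (7.2) = 0.4167
  β = (-8 - (-2)·0.0000 - (-1)·0.0000) / (4) = -2.0000
  γ = (-11 - (1)·0.0000 - (-4)·0.0000) / (-8) = 1.3750
Residual b − A·x = (-2.9752, 2.2084, -8.4167); ∞-norm = 8.4167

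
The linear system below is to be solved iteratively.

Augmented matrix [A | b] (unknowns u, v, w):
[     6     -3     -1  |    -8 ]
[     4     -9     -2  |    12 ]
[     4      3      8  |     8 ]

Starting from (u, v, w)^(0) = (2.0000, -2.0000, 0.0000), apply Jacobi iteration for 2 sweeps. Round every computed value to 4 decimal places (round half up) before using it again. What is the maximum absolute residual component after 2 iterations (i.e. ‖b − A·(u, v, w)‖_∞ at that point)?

4.6947

Iteration 1:
  u = (-8 - (-3)·-2.0000 - (-1)·0.0000) / (6) = -2.3333
  v = (12 - (4)·2.0000 - (-2)·0.0000) / (-9) = -0.4444
  w = (8 - (4)·2.0000 - (3)·-2.0000) / (8) = 0.7500
Iteration 2:
  u = (-8 - (-3)·-0.4444 - (-1)·0.7500) / (6) = -1.4305
  v = (12 - (4)·-2.3333 - (-2)·0.7500) / (-9) = -2.5370
  w = (8 - (4)·-2.3333 - (3)·-0.4444) / (8) = 2.3333
Residual b − A·x = (-4.6947, -0.4444, 2.6666); ∞-norm = 4.6947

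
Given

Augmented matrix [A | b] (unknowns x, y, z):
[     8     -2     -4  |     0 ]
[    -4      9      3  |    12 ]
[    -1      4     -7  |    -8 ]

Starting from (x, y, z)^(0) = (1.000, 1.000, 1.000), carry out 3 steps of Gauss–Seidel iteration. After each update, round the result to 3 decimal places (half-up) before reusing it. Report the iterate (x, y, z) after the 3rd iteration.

Iteration 1:
  x = (0 - (-2)·1.000 - (-4)·1.000) / (8) = 0.750
  y = (12 - (-4)·0.750 - (3)·1.000) / (9) = 1.333
  z = (-8 - (-1)·0.750 - (4)·1.333) / (-7) = 1.797
Iteration 2:
  x = (0 - (-2)·1.333 - (-4)·1.797) / (8) = 1.232
  y = (12 - (-4)·1.232 - (3)·1.797) / (9) = 1.282
  z = (-8 - (-1)·1.232 - (4)·1.282) / (-7) = 1.699
Iteration 3:
  x = (0 - (-2)·1.282 - (-4)·1.699) / (8) = 1.170
  y = (12 - (-4)·1.170 - (3)·1.699) / (9) = 1.287
  z = (-8 - (-1)·1.170 - (4)·1.287) / (-7) = 1.711

(1.170, 1.287, 1.711)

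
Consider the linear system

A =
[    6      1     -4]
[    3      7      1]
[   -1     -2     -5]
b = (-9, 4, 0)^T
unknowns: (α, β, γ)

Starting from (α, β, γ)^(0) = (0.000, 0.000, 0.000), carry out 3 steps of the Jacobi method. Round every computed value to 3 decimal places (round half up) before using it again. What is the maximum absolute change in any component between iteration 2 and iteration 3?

0.239

Iteration 1:
  α = (-9 - (1)·0.000 - (-4)·0.000) / (6) = -1.500
  β = (4 - (3)·0.000 - (1)·0.000) / (7) = 0.571
  γ = (0 - (-1)·0.000 - (-2)·0.000) / (-5) = 0.000
Iteration 2:
  α = (-9 - (1)·0.571 - (-4)·0.000) / (6) = -1.595
  β = (4 - (3)·-1.500 - (1)·0.000) / (7) = 1.214
  γ = (0 - (-1)·-1.500 - (-2)·0.571) / (-5) = 0.072
Iteration 3:
  α = (-9 - (1)·1.214 - (-4)·0.072) / (6) = -1.654
  β = (4 - (3)·-1.595 - (1)·0.072) / (7) = 1.245
  γ = (0 - (-1)·-1.595 - (-2)·1.214) / (-5) = -0.167
Change: (-0.059, 0.031, -0.239) → max |·| = 0.239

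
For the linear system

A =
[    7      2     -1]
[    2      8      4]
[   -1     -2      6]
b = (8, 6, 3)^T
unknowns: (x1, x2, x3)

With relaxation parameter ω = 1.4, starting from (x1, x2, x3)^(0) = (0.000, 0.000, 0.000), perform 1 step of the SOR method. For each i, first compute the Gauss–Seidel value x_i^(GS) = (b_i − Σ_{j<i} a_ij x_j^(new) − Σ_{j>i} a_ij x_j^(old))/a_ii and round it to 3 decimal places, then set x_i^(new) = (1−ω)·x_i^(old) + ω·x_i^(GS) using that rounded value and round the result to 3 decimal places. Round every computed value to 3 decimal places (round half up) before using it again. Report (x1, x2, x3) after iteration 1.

Iteration 1:
  x1: GS value = (8 - (2)·0.000 - (-1)·0.000) / (7) = 1.143;  x1 ← (1−ω)·0.000 + ω·1.143 = 1.600
  x2: GS value = (6 - (2)·1.600 - (4)·0.000) / (8) = 0.350;  x2 ← (1−ω)·0.000 + ω·0.350 = 0.490
  x3: GS value = (3 - (-1)·1.600 - (-2)·0.490) / (6) = 0.930;  x3 ← (1−ω)·0.000 + ω·0.930 = 1.302

(1.600, 0.490, 1.302)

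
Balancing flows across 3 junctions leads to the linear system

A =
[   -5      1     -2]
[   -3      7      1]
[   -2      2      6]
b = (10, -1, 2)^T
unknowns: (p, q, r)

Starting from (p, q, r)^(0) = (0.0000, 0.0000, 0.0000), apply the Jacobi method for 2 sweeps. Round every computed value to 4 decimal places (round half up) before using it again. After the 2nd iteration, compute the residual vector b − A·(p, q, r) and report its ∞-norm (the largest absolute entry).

1.4856

Iteration 1:
  p = (10 - (1)·0.0000 - (-2)·0.0000) / (-5) = -2.0000
  q = (-1 - (-3)·0.0000 - (1)·0.0000) / (7) = -0.1429
  r = (2 - (-2)·0.0000 - (2)·0.0000) / (6) = 0.3333
Iteration 2:
  p = (10 - (1)·-0.1429 - (-2)·0.3333) / (-5) = -2.1619
  q = (-1 - (-3)·-2.0000 - (1)·0.3333) / (7) = -1.0476
  r = (2 - (-2)·-2.0000 - (2)·-0.1429) / (6) = -0.2857
Residual b − A·x = (-0.3333, 0.1332, 1.4856); ∞-norm = 1.4856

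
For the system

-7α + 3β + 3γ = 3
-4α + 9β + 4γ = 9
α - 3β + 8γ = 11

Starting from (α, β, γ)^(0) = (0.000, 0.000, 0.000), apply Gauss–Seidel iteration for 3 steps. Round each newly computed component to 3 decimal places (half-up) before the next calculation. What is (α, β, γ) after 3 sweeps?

(0.434, 0.531, 1.520)

Iteration 1:
  α = (3 - (3)·0.000 - (3)·0.000) / (-7) = -0.429
  β = (9 - (-4)·-0.429 - (4)·0.000) / (9) = 0.809
  γ = (11 - (1)·-0.429 - (-3)·0.809) / (8) = 1.732
Iteration 2:
  α = (3 - (3)·0.809 - (3)·1.732) / (-7) = 0.660
  β = (9 - (-4)·0.660 - (4)·1.732) / (9) = 0.524
  γ = (11 - (1)·0.660 - (-3)·0.524) / (8) = 1.489
Iteration 3:
  α = (3 - (3)·0.524 - (3)·1.489) / (-7) = 0.434
  β = (9 - (-4)·0.434 - (4)·1.489) / (9) = 0.531
  γ = (11 - (1)·0.434 - (-3)·0.531) / (8) = 1.520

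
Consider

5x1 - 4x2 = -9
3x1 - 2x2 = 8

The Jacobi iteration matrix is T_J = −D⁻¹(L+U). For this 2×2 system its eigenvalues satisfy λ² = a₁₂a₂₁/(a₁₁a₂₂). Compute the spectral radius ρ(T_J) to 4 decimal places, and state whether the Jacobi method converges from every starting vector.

1.0954

a₁₂a₂₁/(a₁₁a₂₂) = (-4)·(3) / ((5)·(-2)) = 1.200000
ρ = √|1.200000| = √1.200000 = 1.0954
ρ > 1, so Jacobi diverges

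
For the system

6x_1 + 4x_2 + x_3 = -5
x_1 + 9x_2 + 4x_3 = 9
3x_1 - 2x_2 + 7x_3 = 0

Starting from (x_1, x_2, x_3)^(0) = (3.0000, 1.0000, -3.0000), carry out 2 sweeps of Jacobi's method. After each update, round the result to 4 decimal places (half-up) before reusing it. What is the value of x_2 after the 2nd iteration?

Iteration 1:
  x_1 = (-5 - (4)·1.0000 - (1)·-3.0000) / (6) = -1.0000
  x_2 = (9 - (1)·3.0000 - (4)·-3.0000) / (9) = 2.0000
  x_3 = (0 - (3)·3.0000 - (-2)·1.0000) / (7) = -1.0000
Iteration 2:
  x_1 = (-5 - (4)·2.0000 - (1)·-1.0000) / (6) = -2.0000
  x_2 = (9 - (1)·-1.0000 - (4)·-1.0000) / (9) = 1.5556
  x_3 = (0 - (3)·-1.0000 - (-2)·2.0000) / (7) = 1.0000

1.5556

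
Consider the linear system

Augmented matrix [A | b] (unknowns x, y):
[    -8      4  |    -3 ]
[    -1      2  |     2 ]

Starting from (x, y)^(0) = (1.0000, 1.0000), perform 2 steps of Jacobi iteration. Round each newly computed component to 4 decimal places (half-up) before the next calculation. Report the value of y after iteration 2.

Iteration 1:
  x = (-3 - (4)·1.0000) / (-8) = 0.8750
  y = (2 - (-1)·1.0000) / (2) = 1.5000
Iteration 2:
  x = (-3 - (4)·1.5000) / (-8) = 1.1250
  y = (2 - (-1)·0.8750) / (2) = 1.4375

1.4375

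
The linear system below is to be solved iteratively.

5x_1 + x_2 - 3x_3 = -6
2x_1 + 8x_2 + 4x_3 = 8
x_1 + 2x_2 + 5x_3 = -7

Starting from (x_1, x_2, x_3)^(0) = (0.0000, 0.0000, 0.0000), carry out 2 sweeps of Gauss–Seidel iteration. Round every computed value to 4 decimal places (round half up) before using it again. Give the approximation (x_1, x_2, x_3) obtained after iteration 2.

Iteration 1:
  x_1 = (-6 - (1)·0.0000 - (-3)·0.0000) / (5) = -1.2000
  x_2 = (8 - (2)·-1.2000 - (4)·0.0000) / (8) = 1.3000
  x_3 = (-7 - (1)·-1.2000 - (2)·1.3000) / (5) = -1.6800
Iteration 2:
  x_1 = (-6 - (1)·1.3000 - (-3)·-1.6800) / (5) = -2.4680
  x_2 = (8 - (2)·-2.4680 - (4)·-1.6800) / (8) = 2.4570
  x_3 = (-7 - (1)·-2.4680 - (2)·2.4570) / (5) = -1.8892

(-2.4680, 2.4570, -1.8892)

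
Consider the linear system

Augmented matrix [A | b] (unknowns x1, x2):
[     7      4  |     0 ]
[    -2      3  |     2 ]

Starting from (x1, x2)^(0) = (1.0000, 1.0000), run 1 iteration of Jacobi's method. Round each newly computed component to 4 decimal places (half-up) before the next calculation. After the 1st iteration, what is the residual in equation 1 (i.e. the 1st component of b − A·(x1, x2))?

-1.3334

Iteration 1:
  x1 = (0 - (4)·1.0000) / (7) = -0.5714
  x2 = (2 - (-2)·1.0000) / (3) = 1.3333
Residual b − A·x = (-1.3334, -3.1427)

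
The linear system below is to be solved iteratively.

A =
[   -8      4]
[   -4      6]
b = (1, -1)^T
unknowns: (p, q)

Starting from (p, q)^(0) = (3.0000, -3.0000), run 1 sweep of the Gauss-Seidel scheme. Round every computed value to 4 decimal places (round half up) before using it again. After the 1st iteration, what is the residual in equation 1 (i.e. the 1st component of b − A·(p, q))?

Iteration 1:
  p = (1 - (4)·-3.0000) / (-8) = -1.6250
  q = (-1 - (-4)·-1.6250) / (6) = -1.2500
Residual b − A·x = (-7.0000, 0.0000)

-7.0000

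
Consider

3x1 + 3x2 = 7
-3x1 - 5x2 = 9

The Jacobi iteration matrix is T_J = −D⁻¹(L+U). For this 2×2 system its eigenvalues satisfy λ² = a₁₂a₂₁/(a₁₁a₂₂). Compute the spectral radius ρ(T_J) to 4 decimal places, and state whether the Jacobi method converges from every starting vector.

a₁₂a₂₁/(a₁₁a₂₂) = (3)·(-3) / ((3)·(-5)) = 0.600000
ρ = √|0.600000| = √0.600000 = 0.7746
ρ < 1, so Jacobi converges

0.7746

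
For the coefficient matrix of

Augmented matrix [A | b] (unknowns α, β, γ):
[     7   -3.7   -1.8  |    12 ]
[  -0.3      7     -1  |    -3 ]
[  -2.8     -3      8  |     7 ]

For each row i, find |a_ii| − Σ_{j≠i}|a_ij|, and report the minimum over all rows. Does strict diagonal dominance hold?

row 1: |7| − (3.7+1.8) = 1.5
row 2: |7| − (0.3+1) = 5.7
row 3: |8| − (2.8+3) = 2.2
minimum over rows = 1.5 → strictly diagonally dominant (convergence guaranteed)

1.5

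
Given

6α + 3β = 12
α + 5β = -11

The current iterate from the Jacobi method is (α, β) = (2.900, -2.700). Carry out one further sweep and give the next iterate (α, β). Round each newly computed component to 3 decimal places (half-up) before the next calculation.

One sweep:
  α = (12 - (3)·-2.700) / (6) = 3.350
  β = (-11 - (1)·2.900) / (5) = -2.780

(3.350, -2.780)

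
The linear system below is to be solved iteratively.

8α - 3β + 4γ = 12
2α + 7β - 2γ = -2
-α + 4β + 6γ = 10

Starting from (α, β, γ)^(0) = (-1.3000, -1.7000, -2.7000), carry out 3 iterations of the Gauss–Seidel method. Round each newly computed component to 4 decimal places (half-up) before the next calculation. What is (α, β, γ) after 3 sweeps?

(1.3082, -0.3738, 2.1339)

Iteration 1:
  α = (12 - (-3)·-1.7000 - (4)·-2.7000) / (8) = 2.2125
  β = (-2 - (2)·2.2125 - (-2)·-2.7000) / (7) = -1.6893
  γ = (10 - (-1)·2.2125 - (4)·-1.6893) / (6) = 3.1616
Iteration 2:
  α = (12 - (-3)·-1.6893 - (4)·3.1616) / (8) = -0.7143
  β = (-2 - (2)·-0.7143 - (-2)·3.1616) / (7) = 0.8217
  γ = (10 - (-1)·-0.7143 - (4)·0.8217) / (6) = 0.9998
Iteration 3:
  α = (12 - (-3)·0.8217 - (4)·0.9998) / (8) = 1.3082
  β = (-2 - (2)·1.3082 - (-2)·0.9998) / (7) = -0.3738
  γ = (10 - (-1)·1.3082 - (4)·-0.3738) / (6) = 2.1339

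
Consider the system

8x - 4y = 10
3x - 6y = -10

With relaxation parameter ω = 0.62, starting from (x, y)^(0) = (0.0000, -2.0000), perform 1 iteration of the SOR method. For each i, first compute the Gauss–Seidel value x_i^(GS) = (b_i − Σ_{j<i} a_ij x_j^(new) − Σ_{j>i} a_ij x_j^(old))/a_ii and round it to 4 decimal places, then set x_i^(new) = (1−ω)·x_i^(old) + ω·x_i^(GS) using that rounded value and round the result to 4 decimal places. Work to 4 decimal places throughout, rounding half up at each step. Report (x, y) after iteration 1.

Iteration 1:
  x: GS value = (10 - (-4)·-2.0000) / (8) = 0.2500;  x ← (1−ω)·0.0000 + ω·0.2500 = 0.1550
  y: GS value = (-10 - (3)·0.1550) / (-6) = 1.7442;  y ← (1−ω)·-2.0000 + ω·1.7442 = 0.3214

(0.1550, 0.3214)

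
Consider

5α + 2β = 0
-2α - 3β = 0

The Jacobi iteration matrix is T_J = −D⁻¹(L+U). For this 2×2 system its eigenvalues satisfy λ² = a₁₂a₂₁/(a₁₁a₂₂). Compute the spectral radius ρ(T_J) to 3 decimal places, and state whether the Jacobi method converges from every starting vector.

0.516

a₁₂a₂₁/(a₁₁a₂₂) = (2)·(-2) / ((5)·(-3)) = 0.266667
ρ = √|0.266667| = √0.266667 = 0.516
ρ < 1, so Jacobi converges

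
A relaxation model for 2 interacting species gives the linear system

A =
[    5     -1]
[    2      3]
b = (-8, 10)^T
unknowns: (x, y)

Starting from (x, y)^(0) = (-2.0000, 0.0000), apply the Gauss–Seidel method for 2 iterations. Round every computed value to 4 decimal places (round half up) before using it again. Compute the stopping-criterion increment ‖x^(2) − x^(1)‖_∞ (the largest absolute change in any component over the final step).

0.8800

Iteration 1:
  x = (-8 - (-1)·0.0000) / (5) = -1.6000
  y = (10 - (2)·-1.6000) / (3) = 4.4000
Iteration 2:
  x = (-8 - (-1)·4.4000) / (5) = -0.7200
  y = (10 - (2)·-0.7200) / (3) = 3.8133
Change: (0.8800, -0.5867) → max |·| = 0.8800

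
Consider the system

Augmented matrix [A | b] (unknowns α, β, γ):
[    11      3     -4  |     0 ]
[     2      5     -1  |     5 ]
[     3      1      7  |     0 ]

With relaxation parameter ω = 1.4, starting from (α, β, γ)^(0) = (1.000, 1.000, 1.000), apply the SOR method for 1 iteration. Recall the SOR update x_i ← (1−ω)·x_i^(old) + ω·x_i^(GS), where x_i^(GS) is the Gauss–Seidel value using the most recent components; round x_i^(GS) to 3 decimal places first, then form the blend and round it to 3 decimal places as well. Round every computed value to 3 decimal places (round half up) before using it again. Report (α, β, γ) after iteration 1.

Iteration 1:
  α: GS value = (0 - (3)·1.000 - (-4)·1.000) / (11) = 0.091;  α ← (1−ω)·1.000 + ω·0.091 = -0.273
  β: GS value = (5 - (2)·-0.273 - (-1)·1.000) / (5) = 1.309;  β ← (1−ω)·1.000 + ω·1.309 = 1.433
  γ: GS value = (0 - (3)·-0.273 - (1)·1.433) / (7) = -0.088;  γ ← (1−ω)·1.000 + ω·-0.088 = -0.523

(-0.273, 1.433, -0.523)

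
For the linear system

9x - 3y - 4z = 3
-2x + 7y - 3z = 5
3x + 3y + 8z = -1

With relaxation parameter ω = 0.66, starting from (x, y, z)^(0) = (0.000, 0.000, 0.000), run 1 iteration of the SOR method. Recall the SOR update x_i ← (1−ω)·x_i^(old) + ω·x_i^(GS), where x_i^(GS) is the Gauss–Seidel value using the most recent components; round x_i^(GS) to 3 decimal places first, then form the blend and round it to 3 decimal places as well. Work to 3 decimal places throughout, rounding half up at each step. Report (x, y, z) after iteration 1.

(0.220, 0.513, -0.264)

Iteration 1:
  x: GS value = (3 - (-3)·0.000 - (-4)·0.000) / (9) = 0.333;  x ← (1−ω)·0.000 + ω·0.333 = 0.220
  y: GS value = (5 - (-2)·0.220 - (-3)·0.000) / (7) = 0.777;  y ← (1−ω)·0.000 + ω·0.777 = 0.513
  z: GS value = (-1 - (3)·0.220 - (3)·0.513) / (8) = -0.400;  z ← (1−ω)·0.000 + ω·-0.400 = -0.264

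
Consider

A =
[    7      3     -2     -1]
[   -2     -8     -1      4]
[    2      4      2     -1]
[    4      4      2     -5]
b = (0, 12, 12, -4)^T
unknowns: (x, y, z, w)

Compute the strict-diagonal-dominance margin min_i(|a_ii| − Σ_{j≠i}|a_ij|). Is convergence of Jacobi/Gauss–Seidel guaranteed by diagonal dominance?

-5

row 1: |7| − (3+2+1) = 1
row 2: |-8| − (2+1+4) = 1
row 3: |2| − (2+4+1) = -5
row 4: |-5| − (4+4+2) = -5
minimum over rows = -5 → not strictly diagonally dominant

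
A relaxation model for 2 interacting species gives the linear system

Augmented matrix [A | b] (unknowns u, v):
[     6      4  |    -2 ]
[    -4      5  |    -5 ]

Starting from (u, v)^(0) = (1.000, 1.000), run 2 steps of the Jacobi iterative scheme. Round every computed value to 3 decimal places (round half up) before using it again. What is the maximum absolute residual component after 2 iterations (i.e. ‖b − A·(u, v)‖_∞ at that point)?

Iteration 1:
  u = (-2 - (4)·1.000) / (6) = -1.000
  v = (-5 - (-4)·1.000) / (5) = -0.200
Iteration 2:
  u = (-2 - (4)·-0.200) / (6) = -0.200
  v = (-5 - (-4)·-1.000) / (5) = -1.800
Residual b − A·x = (6.400, 3.200); ∞-norm = 6.400

6.400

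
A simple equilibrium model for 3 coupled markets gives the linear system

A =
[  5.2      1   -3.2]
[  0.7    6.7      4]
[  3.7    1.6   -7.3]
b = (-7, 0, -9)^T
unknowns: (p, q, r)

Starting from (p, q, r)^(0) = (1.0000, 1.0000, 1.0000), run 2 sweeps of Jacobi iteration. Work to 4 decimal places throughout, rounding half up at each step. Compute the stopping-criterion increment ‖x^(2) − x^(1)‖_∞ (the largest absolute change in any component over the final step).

Iteration 1:
  p = (-7 - (1)·1.0000 - (-3.2)·1.0000) / (5.2) = -0.9231
  q = (0 - (0.7)·1.0000 - (4)·1.0000) / (6.7) = -0.7015
  r = (-9 - (3.7)·1.0000 - (1.6)·1.0000) / (-7.3) = 1.9589
Iteration 2:
  p = (-7 - (1)·-0.7015 - (-3.2)·1.9589) / (5.2) = -0.0058
  q = (0 - (0.7)·-0.9231 - (4)·1.9589) / (6.7) = -1.0730
  r = (-9 - (3.7)·-0.9231 - (1.6)·-0.7015) / (-7.3) = 0.6113
Change: (0.9173, -0.3715, -1.3476) → max |·| = 1.3476

1.3476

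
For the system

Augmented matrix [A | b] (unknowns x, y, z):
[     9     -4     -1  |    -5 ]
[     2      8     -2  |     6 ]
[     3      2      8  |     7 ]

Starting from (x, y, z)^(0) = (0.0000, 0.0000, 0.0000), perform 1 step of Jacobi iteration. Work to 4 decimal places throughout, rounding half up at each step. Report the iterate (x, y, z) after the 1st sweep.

(-0.5556, 0.7500, 0.8750)

Iteration 1:
  x = (-5 - (-4)·0.0000 - (-1)·0.0000) / (9) = -0.5556
  y = (6 - (2)·0.0000 - (-2)·0.0000) / (8) = 0.7500
  z = (7 - (3)·0.0000 - (2)·0.0000) / (8) = 0.8750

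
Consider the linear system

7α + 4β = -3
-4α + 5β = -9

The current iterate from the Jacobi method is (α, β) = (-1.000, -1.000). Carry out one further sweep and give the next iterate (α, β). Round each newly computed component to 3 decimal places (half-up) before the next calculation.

One sweep:
  α = (-3 - (4)·-1.000) / (7) = 0.143
  β = (-9 - (-4)·-1.000) / (5) = -2.600

(0.143, -2.600)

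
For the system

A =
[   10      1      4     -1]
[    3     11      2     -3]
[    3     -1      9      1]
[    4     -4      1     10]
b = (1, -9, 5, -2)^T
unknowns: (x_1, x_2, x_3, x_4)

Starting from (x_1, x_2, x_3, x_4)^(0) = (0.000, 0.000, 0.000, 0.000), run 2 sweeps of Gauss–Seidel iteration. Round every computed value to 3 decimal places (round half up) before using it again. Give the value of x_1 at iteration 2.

Iteration 1:
  x_1 = (1 - (1)·0.000 - (4)·0.000 - (-1)·0.000) / (10) = 0.100
  x_2 = (-9 - (3)·0.100 - (2)·0.000 - (-3)·0.000) / (11) = -0.845
  x_3 = (5 - (3)·0.100 - (-1)·-0.845 - (1)·0.000) / (9) = 0.428
  x_4 = (-2 - (4)·0.100 - (-4)·-0.845 - (1)·0.428) / (10) = -0.621
Iteration 2:
  x_1 = (1 - (1)·-0.845 - (4)·0.428 - (-1)·-0.621) / (10) = -0.049
  x_2 = (-9 - (3)·-0.049 - (2)·0.428 - (-3)·-0.621) / (11) = -1.052
  x_3 = (5 - (3)·-0.049 - (-1)·-1.052 - (1)·-0.621) / (9) = 0.524
  x_4 = (-2 - (4)·-0.049 - (-4)·-1.052 - (1)·0.524) / (10) = -0.654

-0.049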